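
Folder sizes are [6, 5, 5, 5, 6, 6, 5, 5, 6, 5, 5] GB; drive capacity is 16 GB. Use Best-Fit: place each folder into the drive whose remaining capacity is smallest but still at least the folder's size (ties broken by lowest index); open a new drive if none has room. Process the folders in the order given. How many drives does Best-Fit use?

drive 1: place 6 GB, 10 GB left
drive 1: place 5 GB, 5 GB left
drive 1: place 5 GB, 0 GB left
drive 2: place 5 GB, 11 GB left
drive 2: place 6 GB, 5 GB left
drive 3: place 6 GB, 10 GB left
drive 2: place 5 GB, 0 GB left
drive 3: place 5 GB, 5 GB left
drive 4: place 6 GB, 10 GB left
drive 3: place 5 GB, 0 GB left
drive 4: place 5 GB, 5 GB left

4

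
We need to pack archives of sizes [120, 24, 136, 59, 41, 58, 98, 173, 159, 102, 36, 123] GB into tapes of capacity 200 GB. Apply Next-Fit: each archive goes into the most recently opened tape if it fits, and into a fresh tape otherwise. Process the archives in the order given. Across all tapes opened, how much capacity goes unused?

tape 1: place 120 GB, 80 GB left
tape 1: place 24 GB, 56 GB left
tape 2: place 136 GB, 64 GB left
tape 2: place 59 GB, 5 GB left
tape 3: place 41 GB, 159 GB left
tape 3: place 58 GB, 101 GB left
tape 3: place 98 GB, 3 GB left
tape 4: place 173 GB, 27 GB left
tape 5: place 159 GB, 41 GB left
tape 6: place 102 GB, 98 GB left
tape 6: place 36 GB, 62 GB left
tape 7: place 123 GB, 77 GB left
7 tapes × 200 GB = 1400 GB; used 1129 GB; unused 271 GB.

271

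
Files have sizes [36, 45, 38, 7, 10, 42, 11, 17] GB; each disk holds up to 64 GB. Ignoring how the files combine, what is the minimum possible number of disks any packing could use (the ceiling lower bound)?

4

Total size = 36 + 45 + 38 + 7 + 10 + 42 + 11 + 17 = 206 GB.
⌈206 / 64⌉ = 4.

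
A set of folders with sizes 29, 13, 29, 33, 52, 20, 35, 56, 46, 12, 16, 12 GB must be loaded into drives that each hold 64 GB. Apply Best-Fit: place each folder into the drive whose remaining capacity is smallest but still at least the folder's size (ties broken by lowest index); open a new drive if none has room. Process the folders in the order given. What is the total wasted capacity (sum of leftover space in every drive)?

29 GB → drive 1 (remaining 35 GB)
13 GB → drive 1 (remaining 22 GB)
29 GB → drive 2 (remaining 35 GB)
33 GB → drive 2 (remaining 2 GB)
52 GB → drive 3 (remaining 12 GB)
20 GB → drive 1 (remaining 2 GB)
35 GB → drive 4 (remaining 29 GB)
56 GB → drive 5 (remaining 8 GB)
46 GB → drive 6 (remaining 18 GB)
12 GB → drive 3 (remaining 0 GB)
16 GB → drive 6 (remaining 2 GB)
12 GB → drive 4 (remaining 17 GB)
6 drives × 64 GB = 384 GB; used 353 GB; unused 31 GB.

31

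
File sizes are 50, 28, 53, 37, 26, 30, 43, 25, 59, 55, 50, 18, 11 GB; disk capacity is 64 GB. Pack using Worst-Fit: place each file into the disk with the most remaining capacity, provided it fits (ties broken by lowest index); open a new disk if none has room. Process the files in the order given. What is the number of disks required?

50 GB → disk 1 (remaining 14 GB)
28 GB → disk 2 (remaining 36 GB)
53 GB → disk 3 (remaining 11 GB)
37 GB → disk 4 (remaining 27 GB)
26 GB → disk 2 (remaining 10 GB)
30 GB → disk 5 (remaining 34 GB)
43 GB → disk 6 (remaining 21 GB)
25 GB → disk 5 (remaining 9 GB)
59 GB → disk 7 (remaining 5 GB)
55 GB → disk 8 (remaining 9 GB)
50 GB → disk 9 (remaining 14 GB)
18 GB → disk 4 (remaining 9 GB)
11 GB → disk 6 (remaining 10 GB)

9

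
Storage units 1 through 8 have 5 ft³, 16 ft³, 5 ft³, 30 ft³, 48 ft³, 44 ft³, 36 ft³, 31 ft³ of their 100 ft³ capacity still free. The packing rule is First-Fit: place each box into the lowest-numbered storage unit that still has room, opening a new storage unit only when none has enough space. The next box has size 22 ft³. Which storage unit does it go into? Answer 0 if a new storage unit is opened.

4

Storage units with room: storage unit 4 (30 ft³), storage unit 5 (48 ft³), storage unit 6 (44 ft³), storage unit 7 (36 ft³), storage unit 8 (31 ft³).
The first with room is storage unit 4.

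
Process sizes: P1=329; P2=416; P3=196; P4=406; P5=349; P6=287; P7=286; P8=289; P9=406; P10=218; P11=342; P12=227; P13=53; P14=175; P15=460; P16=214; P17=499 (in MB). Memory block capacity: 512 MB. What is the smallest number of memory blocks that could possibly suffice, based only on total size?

11

Total size = 329 + 416 + 196 + 406 + 349 + 287 + 286 + 289 + 406 + 218 + 342 + 227 + 53 + 175 + 460 + 214 + 499 = 5152 MB.
⌈5152 / 512⌉ = 11.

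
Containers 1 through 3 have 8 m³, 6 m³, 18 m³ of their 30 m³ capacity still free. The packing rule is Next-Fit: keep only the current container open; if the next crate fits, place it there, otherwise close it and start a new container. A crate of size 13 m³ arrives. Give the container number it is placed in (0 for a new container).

3

Next-Fit only looks at container 3, which has 18 m³ free.
13 m³ fits there.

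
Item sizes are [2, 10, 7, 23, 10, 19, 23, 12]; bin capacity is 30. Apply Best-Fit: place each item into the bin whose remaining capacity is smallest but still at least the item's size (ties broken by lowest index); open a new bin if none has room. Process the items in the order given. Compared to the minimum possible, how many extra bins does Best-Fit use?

Best-Fit: [2,10,7,10] [23] [19] [23] [12] → 5 bins.
Total size 106; any packing needs at least ⌈106/30⌉ = 4 bins.
An optimal packing achieves that bound: [23,7] [23,2] [19,10] [12,10] → 4 bins.
Excess: 5 − 4 = 1.

1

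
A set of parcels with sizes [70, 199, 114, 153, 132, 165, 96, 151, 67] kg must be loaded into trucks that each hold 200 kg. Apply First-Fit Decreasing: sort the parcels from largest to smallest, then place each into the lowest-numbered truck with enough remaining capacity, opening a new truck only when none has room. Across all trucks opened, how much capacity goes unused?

Sorted descending: 199, 165, 153, 151, 132, 114, 96, 70, 67.
truck 1: place 199 kg, 1 kg left
truck 2: place 165 kg, 35 kg left
truck 3: place 153 kg, 47 kg left
truck 4: place 151 kg, 49 kg left
truck 5: place 132 kg, 68 kg left
truck 6: place 114 kg, 86 kg left
truck 7: place 96 kg, 104 kg left
truck 6: place 70 kg, 16 kg left
truck 5: place 67 kg, 1 kg left
7 trucks × 200 kg = 1400 kg; used 1147 kg; unused 253 kg.

253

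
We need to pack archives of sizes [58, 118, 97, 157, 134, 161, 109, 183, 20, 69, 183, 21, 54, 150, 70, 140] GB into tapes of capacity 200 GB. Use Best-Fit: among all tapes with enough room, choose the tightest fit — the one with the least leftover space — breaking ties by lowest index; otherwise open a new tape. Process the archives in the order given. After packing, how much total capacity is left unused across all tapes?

276

Put 58 GB in tape 1; 142 GB remain.
Put 118 GB in tape 1; 24 GB remain.
Put 97 GB in tape 2; 103 GB remain.
Put 157 GB in tape 3; 43 GB remain.
Put 134 GB in tape 4; 66 GB remain.
Put 161 GB in tape 5; 39 GB remain.
Put 109 GB in tape 6; 91 GB remain.
Put 183 GB in tape 7; 17 GB remain.
Put 20 GB in tape 1; 4 GB remain.
Put 69 GB in tape 6; 22 GB remain.
Put 183 GB in tape 8; 17 GB remain.
Put 21 GB in tape 6; 1 GB remain.
Put 54 GB in tape 4; 12 GB remain.
Put 150 GB in tape 9; 50 GB remain.
Put 70 GB in tape 2; 33 GB remain.
Put 140 GB in tape 10; 60 GB remain.
10 tapes × 200 GB = 2000 GB; used 1724 GB; unused 276 GB.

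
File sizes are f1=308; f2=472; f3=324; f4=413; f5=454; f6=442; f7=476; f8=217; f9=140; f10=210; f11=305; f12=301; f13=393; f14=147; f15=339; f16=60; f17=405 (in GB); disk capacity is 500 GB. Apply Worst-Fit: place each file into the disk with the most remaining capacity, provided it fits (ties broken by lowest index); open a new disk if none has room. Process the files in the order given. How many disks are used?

Put f1 (308 GB) in disk 1; 192 GB remain.
Put f2 (472 GB) in disk 2; 28 GB remain.
Put f3 (324 GB) in disk 3; 176 GB remain.
Put f4 (413 GB) in disk 4; 87 GB remain.
Put f5 (454 GB) in disk 5; 46 GB remain.
Put f6 (442 GB) in disk 6; 58 GB remain.
Put f7 (476 GB) in disk 7; 24 GB remain.
Put f8 (217 GB) in disk 8; 283 GB remain.
Put f9 (140 GB) in disk 8; 143 GB remain.
Put f10 (210 GB) in disk 9; 290 GB remain.
Put f11 (305 GB) in disk 10; 195 GB remain.
Put f12 (301 GB) in disk 11; 199 GB remain.
Put f13 (393 GB) in disk 12; 107 GB remain.
Put f14 (147 GB) in disk 9; 143 GB remain.
Put f15 (339 GB) in disk 13; 161 GB remain.
Put f16 (60 GB) in disk 11; 139 GB remain.
Put f17 (405 GB) in disk 14; 95 GB remain.
Final disks: [308] [472] [324] [413] [454] [442] [476] [217,140] [210,147] [305] [301,60] [393] [339] [405].

14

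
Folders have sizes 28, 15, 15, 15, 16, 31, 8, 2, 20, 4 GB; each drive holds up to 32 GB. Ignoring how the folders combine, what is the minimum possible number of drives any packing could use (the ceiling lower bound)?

Total size = 28 + 15 + 15 + 15 + 16 + 31 + 8 + 2 + 20 + 4 = 154 GB.
⌈154 / 32⌉ = 5.

5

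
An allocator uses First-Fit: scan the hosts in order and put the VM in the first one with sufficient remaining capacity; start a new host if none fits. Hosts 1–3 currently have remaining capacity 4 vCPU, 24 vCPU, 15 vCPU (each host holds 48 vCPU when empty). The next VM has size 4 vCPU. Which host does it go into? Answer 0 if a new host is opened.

Hosts with room: host 1 (4 vCPU), host 2 (24 vCPU), host 3 (15 vCPU).
The first with room is host 1.

1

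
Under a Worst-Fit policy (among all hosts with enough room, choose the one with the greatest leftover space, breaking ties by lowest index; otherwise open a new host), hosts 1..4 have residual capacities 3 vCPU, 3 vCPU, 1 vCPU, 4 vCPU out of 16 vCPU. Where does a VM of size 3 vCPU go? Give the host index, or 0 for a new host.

Hosts with room: host 1 (3 vCPU), host 2 (3 vCPU), host 4 (4 vCPU).
Most room is host 4 with 4 vCPU free.

4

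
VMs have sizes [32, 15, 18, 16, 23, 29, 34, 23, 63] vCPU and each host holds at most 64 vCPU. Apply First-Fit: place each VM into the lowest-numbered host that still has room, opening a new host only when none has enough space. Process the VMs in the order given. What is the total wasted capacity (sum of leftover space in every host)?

3

Put 32 vCPU in host 1; 32 vCPU remain.
Put 15 vCPU in host 1; 17 vCPU remain.
Put 18 vCPU in host 2; 46 vCPU remain.
Put 16 vCPU in host 1; 1 vCPU remain.
Put 23 vCPU in host 2; 23 vCPU remain.
Put 29 vCPU in host 3; 35 vCPU remain.
Put 34 vCPU in host 3; 1 vCPU remain.
Put 23 vCPU in host 2; 0 vCPU remain.
Put 63 vCPU in host 4; 1 vCPU remain.
4 hosts × 64 vCPU = 256 vCPU; used 253 vCPU; unused 3 vCPU.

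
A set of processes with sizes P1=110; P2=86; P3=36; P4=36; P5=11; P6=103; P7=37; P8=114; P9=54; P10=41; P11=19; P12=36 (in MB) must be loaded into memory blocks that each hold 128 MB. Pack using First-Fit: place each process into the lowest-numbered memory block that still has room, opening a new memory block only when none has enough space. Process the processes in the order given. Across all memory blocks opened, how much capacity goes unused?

85

P1 (110 MB) → memory block 1 (remaining 18 MB)
P2 (86 MB) → memory block 2 (remaining 42 MB)
P3 (36 MB) → memory block 2 (remaining 6 MB)
P4 (36 MB) → memory block 3 (remaining 92 MB)
P5 (11 MB) → memory block 1 (remaining 7 MB)
P6 (103 MB) → memory block 4 (remaining 25 MB)
P7 (37 MB) → memory block 3 (remaining 55 MB)
P8 (114 MB) → memory block 5 (remaining 14 MB)
P9 (54 MB) → memory block 3 (remaining 1 MB)
P10 (41 MB) → memory block 6 (remaining 87 MB)
P11 (19 MB) → memory block 4 (remaining 6 MB)
P12 (36 MB) → memory block 6 (remaining 51 MB)
6 memory blocks × 128 MB = 768 MB; used 683 MB; unused 85 MB.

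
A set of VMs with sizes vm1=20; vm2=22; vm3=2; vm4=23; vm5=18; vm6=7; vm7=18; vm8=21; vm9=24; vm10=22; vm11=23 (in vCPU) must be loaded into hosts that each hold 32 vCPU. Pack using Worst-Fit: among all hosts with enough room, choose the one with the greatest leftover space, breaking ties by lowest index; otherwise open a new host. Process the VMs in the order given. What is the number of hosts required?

vm1 (20 vCPU) → host 1 (remaining 12 vCPU)
vm2 (22 vCPU) → host 2 (remaining 10 vCPU)
vm3 (2 vCPU) → host 1 (remaining 10 vCPU)
vm4 (23 vCPU) → host 3 (remaining 9 vCPU)
vm5 (18 vCPU) → host 4 (remaining 14 vCPU)
vm6 (7 vCPU) → host 4 (remaining 7 vCPU)
vm7 (18 vCPU) → host 5 (remaining 14 vCPU)
vm8 (21 vCPU) → host 6 (remaining 11 vCPU)
vm9 (24 vCPU) → host 7 (remaining 8 vCPU)
vm10 (22 vCPU) → host 8 (remaining 10 vCPU)
vm11 (23 vCPU) → host 9 (remaining 9 vCPU)

9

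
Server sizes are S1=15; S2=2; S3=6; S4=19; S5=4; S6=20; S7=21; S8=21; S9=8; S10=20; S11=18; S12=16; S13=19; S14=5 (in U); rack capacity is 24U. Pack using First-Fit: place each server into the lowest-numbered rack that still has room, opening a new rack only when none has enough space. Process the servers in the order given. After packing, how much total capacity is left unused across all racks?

rack 1: place S1 (15U), 9U left
rack 1: place S2 (2U), 7U left
rack 1: place S3 (6U), 1U left
rack 2: place S4 (19U), 5U left
rack 2: place S5 (4U), 1U left
rack 3: place S6 (20U), 4U left
rack 4: place S7 (21U), 3U left
rack 5: place S8 (21U), 3U left
rack 6: place S9 (8U), 16U left
rack 7: place S10 (20U), 4U left
rack 8: place S11 (18U), 6U left
rack 6: place S12 (16U), 0U left
rack 9: place S13 (19U), 5U left
rack 8: place S14 (5U), 1U left
9 racks × 24U = 216U; used 194U; unused 22U.

22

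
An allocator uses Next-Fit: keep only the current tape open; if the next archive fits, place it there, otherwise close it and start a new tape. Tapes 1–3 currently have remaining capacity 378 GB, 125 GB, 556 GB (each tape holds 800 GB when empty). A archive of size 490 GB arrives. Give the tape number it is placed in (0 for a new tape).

3

Next-Fit only looks at tape 3, which has 556 GB free.
490 GB fits there.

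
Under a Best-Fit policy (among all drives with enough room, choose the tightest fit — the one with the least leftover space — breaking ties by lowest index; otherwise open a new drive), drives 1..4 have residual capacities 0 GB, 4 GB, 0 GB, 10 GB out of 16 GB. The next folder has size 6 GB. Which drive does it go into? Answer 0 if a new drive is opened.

Drives with room: drive 4 (10 GB).
Tightest fit is drive 4 with 10 GB free.

4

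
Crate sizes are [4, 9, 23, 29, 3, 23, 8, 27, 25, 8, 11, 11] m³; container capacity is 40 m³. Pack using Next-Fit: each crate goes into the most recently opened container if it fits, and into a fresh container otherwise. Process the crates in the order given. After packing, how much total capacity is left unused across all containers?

container 1: place 4 m³, 36 m³ left
container 1: place 9 m³, 27 m³ left
container 1: place 23 m³, 4 m³ left
container 2: place 29 m³, 11 m³ left
container 2: place 3 m³, 8 m³ left
container 3: place 23 m³, 17 m³ left
container 3: place 8 m³, 9 m³ left
container 4: place 27 m³, 13 m³ left
container 5: place 25 m³, 15 m³ left
container 5: place 8 m³, 7 m³ left
container 6: place 11 m³, 29 m³ left
container 6: place 11 m³, 18 m³ left
6 containers × 40 m³ = 240 m³; used 181 m³; unused 59 m³.

59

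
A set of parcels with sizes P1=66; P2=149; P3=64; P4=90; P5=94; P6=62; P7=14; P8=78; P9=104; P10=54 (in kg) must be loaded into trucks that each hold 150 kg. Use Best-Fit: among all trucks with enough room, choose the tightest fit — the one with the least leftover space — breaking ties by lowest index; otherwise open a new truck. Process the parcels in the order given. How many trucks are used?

P1 (66 kg) → truck 1 (remaining 84 kg)
P2 (149 kg) → truck 2 (remaining 1 kg)
P3 (64 kg) → truck 1 (remaining 20 kg)
P4 (90 kg) → truck 3 (remaining 60 kg)
P5 (94 kg) → truck 4 (remaining 56 kg)
P6 (62 kg) → truck 5 (remaining 88 kg)
P7 (14 kg) → truck 1 (remaining 6 kg)
P8 (78 kg) → truck 5 (remaining 10 kg)
P9 (104 kg) → truck 6 (remaining 46 kg)
P10 (54 kg) → truck 4 (remaining 2 kg)
Final trucks: [66,64,14] [149] [90] [94,54] [62,78] [104].

6 trucks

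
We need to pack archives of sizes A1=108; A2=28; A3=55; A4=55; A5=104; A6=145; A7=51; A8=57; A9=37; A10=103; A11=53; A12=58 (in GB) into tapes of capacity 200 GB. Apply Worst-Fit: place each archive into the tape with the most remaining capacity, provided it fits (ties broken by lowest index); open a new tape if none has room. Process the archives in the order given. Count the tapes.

5

A1 (108 GB) → tape 1 (remaining 92 GB)
A2 (28 GB) → tape 1 (remaining 64 GB)
A3 (55 GB) → tape 1 (remaining 9 GB)
A4 (55 GB) → tape 2 (remaining 145 GB)
A5 (104 GB) → tape 2 (remaining 41 GB)
A6 (145 GB) → tape 3 (remaining 55 GB)
A7 (51 GB) → tape 3 (remaining 4 GB)
A8 (57 GB) → tape 4 (remaining 143 GB)
A9 (37 GB) → tape 4 (remaining 106 GB)
A10 (103 GB) → tape 4 (remaining 3 GB)
A11 (53 GB) → tape 5 (remaining 147 GB)
A12 (58 GB) → tape 5 (remaining 89 GB)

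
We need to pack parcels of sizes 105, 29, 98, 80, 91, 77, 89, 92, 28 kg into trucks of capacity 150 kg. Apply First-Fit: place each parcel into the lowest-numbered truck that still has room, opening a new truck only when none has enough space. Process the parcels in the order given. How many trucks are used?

7

105 kg → truck 1 (remaining 45 kg)
29 kg → truck 1 (remaining 16 kg)
98 kg → truck 2 (remaining 52 kg)
80 kg → truck 3 (remaining 70 kg)
91 kg → truck 4 (remaining 59 kg)
77 kg → truck 5 (remaining 73 kg)
89 kg → truck 6 (remaining 61 kg)
92 kg → truck 7 (remaining 58 kg)
28 kg → truck 2 (remaining 24 kg)
Final trucks: [105,29] [98,28] [80] [91] [77] [89] [92].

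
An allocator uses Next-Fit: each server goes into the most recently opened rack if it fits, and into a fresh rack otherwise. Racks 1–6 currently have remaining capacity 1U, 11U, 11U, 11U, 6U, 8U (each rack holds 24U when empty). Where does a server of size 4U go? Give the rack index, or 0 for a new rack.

6

Next-Fit only looks at rack 6, which has 8U free.
4U fits there.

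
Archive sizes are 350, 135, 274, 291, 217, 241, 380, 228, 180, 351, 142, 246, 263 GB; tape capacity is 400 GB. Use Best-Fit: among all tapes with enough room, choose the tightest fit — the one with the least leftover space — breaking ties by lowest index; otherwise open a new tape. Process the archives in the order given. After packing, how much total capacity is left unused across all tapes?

Put 350 GB in tape 1; 50 GB remain.
Put 135 GB in tape 2; 265 GB remain.
Put 274 GB in tape 3; 126 GB remain.
Put 291 GB in tape 4; 109 GB remain.
Put 217 GB in tape 2; 48 GB remain.
Put 241 GB in tape 5; 159 GB remain.
Put 380 GB in tape 6; 20 GB remain.
Put 228 GB in tape 7; 172 GB remain.
Put 180 GB in tape 8; 220 GB remain.
Put 351 GB in tape 9; 49 GB remain.
Put 142 GB in tape 5; 17 GB remain.
Put 246 GB in tape 10; 154 GB remain.
Put 263 GB in tape 11; 137 GB remain.
11 tapes × 400 GB = 4400 GB; used 3298 GB; unused 1102 GB.

1102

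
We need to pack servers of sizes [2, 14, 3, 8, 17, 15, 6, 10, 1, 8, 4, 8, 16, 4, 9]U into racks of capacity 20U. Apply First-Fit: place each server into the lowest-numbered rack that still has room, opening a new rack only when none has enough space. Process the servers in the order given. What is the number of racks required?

2U → rack 1 (remaining 18U)
14U → rack 1 (remaining 4U)
3U → rack 1 (remaining 1U)
8U → rack 2 (remaining 12U)
17U → rack 3 (remaining 3U)
15U → rack 4 (remaining 5U)
6U → rack 2 (remaining 6U)
10U → rack 5 (remaining 10U)
1U → rack 1 (remaining 0U)
8U → rack 5 (remaining 2U)
4U → rack 2 (remaining 2U)
8U → rack 6 (remaining 12U)
16U → rack 7 (remaining 4U)
4U → rack 4 (remaining 1U)
9U → rack 6 (remaining 3U)
Final racks: [2,14,3,1] [8,6,4] [17] [15,4] [10,8] [8,9] [16].

7 racks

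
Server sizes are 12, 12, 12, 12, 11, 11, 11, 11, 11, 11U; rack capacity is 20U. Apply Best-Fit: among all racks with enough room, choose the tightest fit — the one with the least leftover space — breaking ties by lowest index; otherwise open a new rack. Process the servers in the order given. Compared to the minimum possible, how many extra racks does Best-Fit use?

Best-Fit: [12] [12] [12] [12] [11] [11] [11] [11] [11] [11] → 10 racks.
10 servers exceed 10U (half the capacity), and no two of those can share a rack, so at least 10 racks are needed.
So 10 is already optimal.

0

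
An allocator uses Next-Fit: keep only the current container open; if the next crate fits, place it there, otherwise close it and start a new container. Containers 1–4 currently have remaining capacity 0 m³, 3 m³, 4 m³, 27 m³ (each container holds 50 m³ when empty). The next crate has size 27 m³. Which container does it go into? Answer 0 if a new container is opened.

Next-Fit only looks at container 4, which has 27 m³ free.
27 m³ fits there.

4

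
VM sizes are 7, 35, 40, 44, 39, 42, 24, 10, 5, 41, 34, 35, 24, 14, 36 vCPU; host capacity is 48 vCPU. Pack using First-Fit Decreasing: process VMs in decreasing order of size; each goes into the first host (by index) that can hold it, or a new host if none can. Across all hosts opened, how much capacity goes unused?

50

Sorted descending: 44, 42, 41, 40, 39, 36, 35, 35, 34, 24, 24, 14, 10, 7, 5.
Put 44 vCPU in host 1; 4 vCPU remain.
Put 42 vCPU in host 2; 6 vCPU remain.
Put 41 vCPU in host 3; 7 vCPU remain.
Put 40 vCPU in host 4; 8 vCPU remain.
Put 39 vCPU in host 5; 9 vCPU remain.
Put 36 vCPU in host 6; 12 vCPU remain.
Put 35 vCPU in host 7; 13 vCPU remain.
Put 35 vCPU in host 8; 13 vCPU remain.
Put 34 vCPU in host 9; 14 vCPU remain.
Put 24 vCPU in host 10; 24 vCPU remain.
Put 24 vCPU in host 10; 0 vCPU remain.
Put 14 vCPU in host 9; 0 vCPU remain.
Put 10 vCPU in host 6; 2 vCPU remain.
Put 7 vCPU in host 3; 0 vCPU remain.
Put 5 vCPU in host 2; 1 vCPU remain.
10 hosts × 48 vCPU = 480 vCPU; used 430 vCPU; unused 50 vCPU.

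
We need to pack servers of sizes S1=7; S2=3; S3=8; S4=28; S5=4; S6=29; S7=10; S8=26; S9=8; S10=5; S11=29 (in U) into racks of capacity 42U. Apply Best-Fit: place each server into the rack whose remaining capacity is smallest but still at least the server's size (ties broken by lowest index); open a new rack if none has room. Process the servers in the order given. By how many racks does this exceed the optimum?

Best-Fit: [7,3,8] [28,4,10] [29,8,5] [26] [29] → 5 racks.
Total size 157U; any packing needs at least ⌈157/42⌉ = 4 racks.
An optimal packing achieves that bound: [29,10,3] [29,8,5] [28,8,4] [26,7] → 4 racks.
Excess: 5 − 4 = 1.

1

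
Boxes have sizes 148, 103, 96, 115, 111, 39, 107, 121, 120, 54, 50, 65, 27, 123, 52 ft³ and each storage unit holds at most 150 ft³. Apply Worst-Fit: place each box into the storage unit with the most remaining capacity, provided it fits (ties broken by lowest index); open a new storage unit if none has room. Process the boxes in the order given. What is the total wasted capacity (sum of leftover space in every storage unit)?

319

148 ft³ → storage unit 1 (remaining 2 ft³)
103 ft³ → storage unit 2 (remaining 47 ft³)
96 ft³ → storage unit 3 (remaining 54 ft³)
115 ft³ → storage unit 4 (remaining 35 ft³)
111 ft³ → storage unit 5 (remaining 39 ft³)
39 ft³ → storage unit 3 (remaining 15 ft³)
107 ft³ → storage unit 6 (remaining 43 ft³)
121 ft³ → storage unit 7 (remaining 29 ft³)
120 ft³ → storage unit 8 (remaining 30 ft³)
54 ft³ → storage unit 9 (remaining 96 ft³)
50 ft³ → storage unit 9 (remaining 46 ft³)
65 ft³ → storage unit 10 (remaining 85 ft³)
27 ft³ → storage unit 10 (remaining 58 ft³)
123 ft³ → storage unit 11 (remaining 27 ft³)
52 ft³ → storage unit 10 (remaining 6 ft³)
11 storage units × 150 ft³ = 1650 ft³; used 1331 ft³; unused 319 ft³.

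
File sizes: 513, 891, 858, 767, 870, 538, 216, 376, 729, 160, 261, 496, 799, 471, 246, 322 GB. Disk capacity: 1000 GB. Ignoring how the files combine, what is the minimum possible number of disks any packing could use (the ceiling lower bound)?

9

Total size = 513 + 891 + 858 + 767 + 870 + 538 + 216 + 376 + 729 + 160 + 261 + 496 + 799 + 471 + 246 + 322 = 8513 GB.
⌈8513 / 1000⌉ = 9.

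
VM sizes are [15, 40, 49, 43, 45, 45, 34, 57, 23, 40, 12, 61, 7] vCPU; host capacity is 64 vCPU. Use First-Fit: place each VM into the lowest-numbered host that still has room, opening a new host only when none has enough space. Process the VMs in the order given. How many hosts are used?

15 vCPU → host 1 (remaining 49 vCPU)
40 vCPU → host 1 (remaining 9 vCPU)
49 vCPU → host 2 (remaining 15 vCPU)
43 vCPU → host 3 (remaining 21 vCPU)
45 vCPU → host 4 (remaining 19 vCPU)
45 vCPU → host 5 (remaining 19 vCPU)
34 vCPU → host 6 (remaining 30 vCPU)
57 vCPU → host 7 (remaining 7 vCPU)
23 vCPU → host 6 (remaining 7 vCPU)
40 vCPU → host 8 (remaining 24 vCPU)
12 vCPU → host 2 (remaining 3 vCPU)
61 vCPU → host 9 (remaining 3 vCPU)
7 vCPU → host 1 (remaining 2 vCPU)
Final hosts: [15,40,7] [49,12] [43] [45] [45] [34,23] [57] [40] [61].

9 hosts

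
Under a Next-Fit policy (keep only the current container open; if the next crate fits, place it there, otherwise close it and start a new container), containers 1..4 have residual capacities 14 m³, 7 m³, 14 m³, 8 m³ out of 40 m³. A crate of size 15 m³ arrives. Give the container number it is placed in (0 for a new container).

Next-Fit only looks at container 4, which has 8 m³ free.
15 m³ does not fit, so a new container is opened.

0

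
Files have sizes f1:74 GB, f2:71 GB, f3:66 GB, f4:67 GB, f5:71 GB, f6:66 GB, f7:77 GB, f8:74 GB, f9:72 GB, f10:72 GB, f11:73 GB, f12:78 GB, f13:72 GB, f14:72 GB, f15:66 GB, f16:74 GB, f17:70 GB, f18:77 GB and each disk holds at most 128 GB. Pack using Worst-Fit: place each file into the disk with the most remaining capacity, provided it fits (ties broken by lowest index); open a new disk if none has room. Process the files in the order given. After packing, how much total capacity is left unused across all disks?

disk 1: place f1 (74 GB), 54 GB left
disk 2: place f2 (71 GB), 57 GB left
disk 3: place f3 (66 GB), 62 GB left
disk 4: place f4 (67 GB), 61 GB left
disk 5: place f5 (71 GB), 57 GB left
disk 6: place f6 (66 GB), 62 GB left
disk 7: place f7 (77 GB), 51 GB left
disk 8: place f8 (74 GB), 54 GB left
disk 9: place f9 (72 GB), 56 GB left
disk 10: place f10 (72 GB), 56 GB left
disk 11: place f11 (73 GB), 55 GB left
disk 12: place f12 (78 GB), 50 GB left
disk 13: place f13 (72 GB), 56 GB left
disk 14: place f14 (72 GB), 56 GB left
disk 15: place f15 (66 GB), 62 GB left
disk 16: place f16 (74 GB), 54 GB left
disk 17: place f17 (70 GB), 58 GB left
disk 18: place f18 (77 GB), 51 GB left
18 disks × 128 GB = 2304 GB; used 1292 GB; unused 1012 GB.

1012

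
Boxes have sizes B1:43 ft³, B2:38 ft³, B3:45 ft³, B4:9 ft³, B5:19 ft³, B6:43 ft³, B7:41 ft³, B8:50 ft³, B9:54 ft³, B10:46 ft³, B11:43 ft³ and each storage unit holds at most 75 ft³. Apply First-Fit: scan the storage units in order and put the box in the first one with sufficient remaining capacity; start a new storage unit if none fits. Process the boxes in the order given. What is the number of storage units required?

Put B1 (43 ft³) in storage unit 1; 32 ft³ remain.
Put B2 (38 ft³) in storage unit 2; 37 ft³ remain.
Put B3 (45 ft³) in storage unit 3; 30 ft³ remain.
Put B4 (9 ft³) in storage unit 1; 23 ft³ remain.
Put B5 (19 ft³) in storage unit 1; 4 ft³ remain.
Put B6 (43 ft³) in storage unit 4; 32 ft³ remain.
Put B7 (41 ft³) in storage unit 5; 34 ft³ remain.
Put B8 (50 ft³) in storage unit 6; 25 ft³ remain.
Put B9 (54 ft³) in storage unit 7; 21 ft³ remain.
Put B10 (46 ft³) in storage unit 8; 29 ft³ remain.
Put B11 (43 ft³) in storage unit 9; 32 ft³ remain.
Final storage units: [43,9,19] [38] [45] [43] [41] [50] [54] [46] [43].

9 storage units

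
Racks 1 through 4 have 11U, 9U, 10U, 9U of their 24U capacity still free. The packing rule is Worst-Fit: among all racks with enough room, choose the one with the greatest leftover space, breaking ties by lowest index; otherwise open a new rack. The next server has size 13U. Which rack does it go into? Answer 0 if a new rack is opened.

No rack has ≥ 13U free, so a new rack is opened.

0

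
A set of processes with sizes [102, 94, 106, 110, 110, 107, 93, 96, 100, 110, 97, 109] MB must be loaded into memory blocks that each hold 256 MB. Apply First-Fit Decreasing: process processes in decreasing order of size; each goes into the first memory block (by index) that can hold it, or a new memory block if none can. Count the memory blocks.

Sorted descending: 110, 110, 110, 109, 107, 106, 102, 100, 97, 96, 94, 93.
Put 110 MB in memory block 1; 146 MB remain.
Put 110 MB in memory block 1; 36 MB remain.
Put 110 MB in memory block 2; 146 MB remain.
Put 109 MB in memory block 2; 37 MB remain.
Put 107 MB in memory block 3; 149 MB remain.
Put 106 MB in memory block 3; 43 MB remain.
Put 102 MB in memory block 4; 154 MB remain.
Put 100 MB in memory block 4; 54 MB remain.
Put 97 MB in memory block 5; 159 MB remain.
Put 96 MB in memory block 5; 63 MB remain.
Put 94 MB in memory block 6; 162 MB remain.
Put 93 MB in memory block 6; 69 MB remain.
Final memory blocks: [110,110] [110,109] [107,106] [102,100] [97,96] [94,93].

6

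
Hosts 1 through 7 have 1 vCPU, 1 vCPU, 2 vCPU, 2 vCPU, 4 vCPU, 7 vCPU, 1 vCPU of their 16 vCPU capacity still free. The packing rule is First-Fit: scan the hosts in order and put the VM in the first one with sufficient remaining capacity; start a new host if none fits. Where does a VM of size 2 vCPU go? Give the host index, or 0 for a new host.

Hosts with room: host 3 (2 vCPU), host 4 (2 vCPU), host 5 (4 vCPU), host 6 (7 vCPU).
The first with room is host 3.

3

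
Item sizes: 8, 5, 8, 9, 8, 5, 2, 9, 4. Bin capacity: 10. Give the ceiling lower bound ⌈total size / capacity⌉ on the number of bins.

6 bins

Total size = 8 + 5 + 8 + 9 + 8 + 5 + 2 + 9 + 4 = 58.
⌈58 / 10⌉ = 6.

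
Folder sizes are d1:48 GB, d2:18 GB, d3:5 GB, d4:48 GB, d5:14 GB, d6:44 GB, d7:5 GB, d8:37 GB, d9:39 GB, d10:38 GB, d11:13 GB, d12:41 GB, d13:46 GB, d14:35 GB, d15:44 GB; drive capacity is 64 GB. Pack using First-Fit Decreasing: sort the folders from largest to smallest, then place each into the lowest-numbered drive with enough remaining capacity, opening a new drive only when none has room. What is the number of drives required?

10

Sorted descending: 48, 48, 46, 44, 44, 41, 39, 38, 37, 35, 18, 14, 13, 5, 5.
drive 1: place 48 GB, 16 GB left
drive 2: place 48 GB, 16 GB left
drive 3: place 46 GB, 18 GB left
drive 4: place 44 GB, 20 GB left
drive 5: place 44 GB, 20 GB left
drive 6: place 41 GB, 23 GB left
drive 7: place 39 GB, 25 GB left
drive 8: place 38 GB, 26 GB left
drive 9: place 37 GB, 27 GB left
drive 10: place 35 GB, 29 GB left
drive 3: place 18 GB, 0 GB left
drive 1: place 14 GB, 2 GB left
drive 2: place 13 GB, 3 GB left
drive 4: place 5 GB, 15 GB left
drive 4: place 5 GB, 10 GB left
Final drives: [48,14] [48,13] [46,18] [44,5,5] [44] [41] [39] [38] [37] [35].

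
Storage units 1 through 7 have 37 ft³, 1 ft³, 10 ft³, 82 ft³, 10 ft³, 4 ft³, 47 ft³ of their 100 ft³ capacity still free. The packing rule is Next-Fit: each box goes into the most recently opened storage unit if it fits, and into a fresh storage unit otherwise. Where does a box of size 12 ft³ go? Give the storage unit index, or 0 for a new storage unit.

Next-Fit only looks at storage unit 7, which has 47 ft³ free.
12 ft³ fits there.

7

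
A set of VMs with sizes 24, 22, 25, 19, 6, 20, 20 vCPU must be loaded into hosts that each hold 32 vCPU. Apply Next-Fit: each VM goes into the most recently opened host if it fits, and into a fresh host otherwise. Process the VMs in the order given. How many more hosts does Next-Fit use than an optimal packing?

0

Next-Fit: [24] [22] [25] [19,6] [20] [20] → 6 hosts.
6 VMs exceed 16 vCPU (half the capacity), and no two of those can share a host, so at least 6 hosts are needed.
So 6 is already optimal.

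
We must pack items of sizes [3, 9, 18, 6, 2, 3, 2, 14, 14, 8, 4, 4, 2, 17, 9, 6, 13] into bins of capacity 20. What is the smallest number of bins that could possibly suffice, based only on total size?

Total size = 3 + 9 + 18 + 6 + 2 + 3 + 2 + 14 + 14 + 8 + 4 + 4 + 2 + 17 + 9 + 6 + 13 = 134.
⌈134 / 20⌉ = 7.

7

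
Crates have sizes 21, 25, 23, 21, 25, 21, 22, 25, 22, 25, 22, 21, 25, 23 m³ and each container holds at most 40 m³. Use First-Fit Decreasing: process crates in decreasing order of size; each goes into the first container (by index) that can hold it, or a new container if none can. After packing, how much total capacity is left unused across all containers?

Sorted descending: 25, 25, 25, 25, 25, 23, 23, 22, 22, 22, 21, 21, 21, 21.
25 m³ → container 1 (remaining 15 m³)
25 m³ → container 2 (remaining 15 m³)
25 m³ → container 3 (remaining 15 m³)
25 m³ → container 4 (remaining 15 m³)
25 m³ → container 5 (remaining 15 m³)
23 m³ → container 6 (remaining 17 m³)
23 m³ → container 7 (remaining 17 m³)
22 m³ → container 8 (remaining 18 m³)
22 m³ → container 9 (remaining 18 m³)
22 m³ → container 10 (remaining 18 m³)
21 m³ → container 11 (remaining 19 m³)
21 m³ → container 12 (remaining 19 m³)
21 m³ → container 13 (remaining 19 m³)
21 m³ → container 14 (remaining 19 m³)
14 containers × 40 m³ = 560 m³; used 321 m³; unused 239 m³.

239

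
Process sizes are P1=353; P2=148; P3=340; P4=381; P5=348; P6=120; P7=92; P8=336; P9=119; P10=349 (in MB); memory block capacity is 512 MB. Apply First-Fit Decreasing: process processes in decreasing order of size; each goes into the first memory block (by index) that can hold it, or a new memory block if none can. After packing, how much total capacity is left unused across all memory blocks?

486

Sorted descending: 381, 353, 349, 348, 340, 336, 148, 120, 119, 92.
memory block 1: place 381 MB, 131 MB left
memory block 2: place 353 MB, 159 MB left
memory block 3: place 349 MB, 163 MB left
memory block 4: place 348 MB, 164 MB left
memory block 5: place 340 MB, 172 MB left
memory block 6: place 336 MB, 176 MB left
memory block 2: place 148 MB, 11 MB left
memory block 1: place 120 MB, 11 MB left
memory block 3: place 119 MB, 44 MB left
memory block 4: place 92 MB, 72 MB left
6 memory blocks × 512 MB = 3072 MB; used 2586 MB; unused 486 MB.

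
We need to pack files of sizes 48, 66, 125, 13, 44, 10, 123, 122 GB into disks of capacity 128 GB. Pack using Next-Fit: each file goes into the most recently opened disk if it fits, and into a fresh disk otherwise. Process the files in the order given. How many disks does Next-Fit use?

Put 48 GB in disk 1; 80 GB remain.
Put 66 GB in disk 1; 14 GB remain.
Put 125 GB in disk 2; 3 GB remain.
Put 13 GB in disk 3; 115 GB remain.
Put 44 GB in disk 3; 71 GB remain.
Put 10 GB in disk 3; 61 GB remain.
Put 123 GB in disk 4; 5 GB remain.
Put 122 GB in disk 5; 6 GB remain.
Final disks: [48,66] [125] [13,44,10] [123] [122].

5 disks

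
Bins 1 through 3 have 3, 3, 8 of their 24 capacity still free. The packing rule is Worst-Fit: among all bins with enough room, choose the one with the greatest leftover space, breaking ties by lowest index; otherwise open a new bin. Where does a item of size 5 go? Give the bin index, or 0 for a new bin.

3

Bins with room: bin 3 (8).
Most room is bin 3 with 8 free.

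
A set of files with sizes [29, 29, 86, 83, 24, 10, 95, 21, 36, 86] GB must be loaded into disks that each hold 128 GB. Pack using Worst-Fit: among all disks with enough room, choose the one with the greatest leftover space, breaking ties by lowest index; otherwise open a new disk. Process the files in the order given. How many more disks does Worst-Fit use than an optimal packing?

1

Worst-Fit: [29,29,24,10] [86,36] [83,21] [95] [86] → 5 disks.
Total size 499 GB; any packing needs at least ⌈499/128⌉ = 4 disks.
An optimal packing achieves that bound: [95,29] [86,36] [86,29,10] [83,24,21] → 4 disks.
Excess: 5 − 4 = 1.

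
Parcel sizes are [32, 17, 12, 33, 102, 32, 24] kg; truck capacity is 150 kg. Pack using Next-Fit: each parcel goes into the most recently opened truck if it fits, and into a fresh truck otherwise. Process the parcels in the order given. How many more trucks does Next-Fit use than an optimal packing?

1

Next-Fit: [32,17,12,33] [102,32] [24] → 3 trucks.
Total size 252 kg; any packing needs at least ⌈252/150⌉ = 2 trucks.
An optimal packing achieves that bound: [102,33,12] [32,32,24,17] → 2 trucks.
Excess: 3 − 2 = 1.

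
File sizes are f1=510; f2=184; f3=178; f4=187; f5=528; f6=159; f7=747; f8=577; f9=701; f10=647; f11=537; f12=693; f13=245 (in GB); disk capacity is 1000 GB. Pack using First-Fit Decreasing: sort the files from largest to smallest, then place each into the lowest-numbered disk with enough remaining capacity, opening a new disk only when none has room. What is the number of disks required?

Sorted descending: 747, 701, 693, 647, 577, 537, 528, 510, 245, 187, 184, 178, 159.
747 GB → disk 1 (remaining 253 GB)
701 GB → disk 2 (remaining 299 GB)
693 GB → disk 3 (remaining 307 GB)
647 GB → disk 4 (remaining 353 GB)
577 GB → disk 5 (remaining 423 GB)
537 GB → disk 6 (remaining 463 GB)
528 GB → disk 7 (remaining 472 GB)
510 GB → disk 8 (remaining 490 GB)
245 GB → disk 1 (remaining 8 GB)
187 GB → disk 2 (remaining 112 GB)
184 GB → disk 3 (remaining 123 GB)
178 GB → disk 4 (remaining 175 GB)
159 GB → disk 4 (remaining 16 GB)
Final disks: [747,245] [701,187] [693,184] [647,178,159] [577] [537] [528] [510].

8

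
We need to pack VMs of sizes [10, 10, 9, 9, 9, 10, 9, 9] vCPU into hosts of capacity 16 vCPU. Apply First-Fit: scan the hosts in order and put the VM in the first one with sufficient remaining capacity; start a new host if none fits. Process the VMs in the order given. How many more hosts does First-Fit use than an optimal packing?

First-Fit: [10] [10] [9] [9] [9] [10] [9] [9] → 8 hosts.
8 VMs exceed 8 vCPU (half the capacity), and no two of those can share a host, so at least 8 hosts are needed.
So 8 is already optimal.

0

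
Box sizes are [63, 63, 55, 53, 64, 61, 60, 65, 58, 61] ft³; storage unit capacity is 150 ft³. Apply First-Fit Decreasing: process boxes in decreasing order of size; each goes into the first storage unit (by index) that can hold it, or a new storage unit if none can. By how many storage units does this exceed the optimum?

0

First-Fit Decreasing: [65,64] [63,63] [61,61] [60,58] [55,53] → 5 storage units.
Total size 603 ft³; any packing needs at least ⌈603/150⌉ = 5 storage units.
So 5 is already optimal.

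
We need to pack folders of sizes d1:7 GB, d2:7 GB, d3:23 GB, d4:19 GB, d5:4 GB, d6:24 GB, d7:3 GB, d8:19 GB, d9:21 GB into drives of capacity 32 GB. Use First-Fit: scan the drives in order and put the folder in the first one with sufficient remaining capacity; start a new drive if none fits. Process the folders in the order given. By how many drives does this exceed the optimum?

1

First-Fit: [7,7,4,3] [23] [19] [24] [19] [21] → 6 drives.
5 folders exceed 16 GB (half the capacity), and no two of those can share a drive, so at least 5 drives are needed.
An optimal packing achieves that bound: [24,7] [23,7] [21,4,3] [19] [19] → 5 drives.
Excess: 6 − 5 = 1.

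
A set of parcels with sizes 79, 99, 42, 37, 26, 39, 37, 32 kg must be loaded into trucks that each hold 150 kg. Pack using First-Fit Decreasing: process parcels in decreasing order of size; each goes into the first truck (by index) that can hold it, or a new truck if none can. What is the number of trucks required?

Sorted descending: 99, 79, 42, 39, 37, 37, 32, 26.
truck 1: place 99 kg, 51 kg left
truck 2: place 79 kg, 71 kg left
truck 1: place 42 kg, 9 kg left
truck 2: place 39 kg, 32 kg left
truck 3: place 37 kg, 113 kg left
truck 3: place 37 kg, 76 kg left
truck 2: place 32 kg, 0 kg left
truck 3: place 26 kg, 50 kg left
Final trucks: [99,42] [79,39,32] [37,37,26].

3 trucks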